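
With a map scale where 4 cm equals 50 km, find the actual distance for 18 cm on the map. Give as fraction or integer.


Map scale: 4 cm = 50 km
Measured distance on map = 18 cm
Set up proportion: 18 * 50 / 4
= 900 / 4
= 225 km

225


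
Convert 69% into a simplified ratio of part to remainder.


Part = 69%, Remainder = 31%
Ratio = 69:31
GCD(69, 31) = 1
Simplify: 69:31 = 69:31

69:31


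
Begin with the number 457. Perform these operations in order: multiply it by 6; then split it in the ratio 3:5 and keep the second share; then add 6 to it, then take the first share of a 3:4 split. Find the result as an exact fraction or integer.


Start with 457.
Step 1: Multiply by 6: 457 * 6 = 2742
Step 2: Split 3:5, second share = 2742 * 5/8 = 6855/4
Step 3: Add 6: 6855/4+6=6879/4; split 3:4 first = 6879/4*3/7 = 20637/28
Final result = 20637/28

20637/28


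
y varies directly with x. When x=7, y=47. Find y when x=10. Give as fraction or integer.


Direct proportion: y = kx
Find k: k = 47/7 = 47/7
Compute y at x=10: y = 47/7 * 10
y = 470/7

470/7


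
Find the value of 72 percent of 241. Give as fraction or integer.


Compute 72% of 241
Convert percentage: 72% = 72/100
Multiply: 241 * 72/100
= 17352/100
= 4338/25

4338/25


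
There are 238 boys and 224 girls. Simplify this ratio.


Find GCD(238, 224)
GCD = 14
Divide both by 14: 238/14 = 17, 224/14 = 16
Simplified ratio = 17:16

17:16


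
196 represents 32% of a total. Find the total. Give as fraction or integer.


Given: 196 is 32% of the whole
Set up: 196 = 32/100 * whole
whole = 196 * 100 / 32
whole = 19600 / 32
whole = 1225/2

1225/2


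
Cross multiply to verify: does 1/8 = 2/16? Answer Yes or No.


Cross multiply to check 1/8 = 2/16
Left cross product: 1 * 16 = 16
Right cross product: 8 * 2 = 16
16 = 16
Equal, so proportions match => Yes

Yes


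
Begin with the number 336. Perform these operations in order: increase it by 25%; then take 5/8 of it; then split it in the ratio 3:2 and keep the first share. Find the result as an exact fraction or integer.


Start with 336.
Step 1: Increase by 25%: 336 * 125/100 = 420
Step 2: Take 5/8: 420 * 5/8 = 525/2
Step 3: Split 3:2, first share = 525/2 * 3/5 = 315/2
Final result = 315/2

315/2


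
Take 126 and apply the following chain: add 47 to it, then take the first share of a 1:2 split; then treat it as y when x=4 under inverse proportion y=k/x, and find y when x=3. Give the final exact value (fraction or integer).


Start with 126.
Step 1: Add 47: 126+47=173; split 1:2 first = 173*1/3 = 173/3
Step 2: Inverse prop: k = (173/3)*4; new y = k/3 = 173/3*4/3 = 692/9
Final result = 692/9

692/9


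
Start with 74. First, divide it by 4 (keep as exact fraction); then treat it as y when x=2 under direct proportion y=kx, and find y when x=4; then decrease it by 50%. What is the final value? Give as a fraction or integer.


Start with 74.
Step 1: Divide by 4: 74 / 4 = 37/2
Step 2: Direct prop: k = (37/2)/2; new y = k*4 = 37/2*4/2 = 37
Step 3: Decrease by 50%: 37 * 50/100 = 37/2
Final result = 37/2

37/2


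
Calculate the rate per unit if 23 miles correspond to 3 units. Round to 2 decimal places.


Total miles = 23
Number of units = 3
Unit rate = 23 / 3
= 7.67 miles per unit

7.67


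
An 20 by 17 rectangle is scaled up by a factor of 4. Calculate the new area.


Original dimensions: 20 x 17
Enlargement factor = 4
New width = 20 * 4 = 80
New height = 17 * 4 = 68
New area = 80 * 68 = 5440

5440


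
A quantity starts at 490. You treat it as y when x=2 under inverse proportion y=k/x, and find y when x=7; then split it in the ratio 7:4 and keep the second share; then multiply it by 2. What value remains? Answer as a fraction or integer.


Start with 490.
Step 1: Inverse prop: k = (490)*2; new y = k/7 = 490*2/7 = 140
Step 2: Split 7:4, second share = 140 * 4/11 = 560/11
Step 3: Multiply by 2: 560/11 * 2 = 1120/11
Final result = 1120/11

1120/11


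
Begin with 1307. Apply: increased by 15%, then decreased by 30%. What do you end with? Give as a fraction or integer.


Start: 1307
Step 1: increase by 15% => multiply by 115/100
  1307 * 115/100 = 30061/20
Step 2: decrease by 30% => multiply by 70/100
  30061/20 * 70/100 = 210427/200
Final value = 210427/200

210427/200


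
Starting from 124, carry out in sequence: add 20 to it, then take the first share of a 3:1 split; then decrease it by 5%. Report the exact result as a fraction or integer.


Start with 124.
Step 1: Add 20: 124+20=144; split 3:1 first = 144*3/4 = 108
Step 2: Decrease by 5%: 108 * 95/100 = 513/5
Final result = 513/5

513/5


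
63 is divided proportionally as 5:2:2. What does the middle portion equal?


Ratio = 5:2:2
Total parts = 5 + 2 + 2 = 9
Value per part = 63 / 9 = 7
First share = 5 * 7 = 35
Middle share = 2 * 7 = 14
Third share = 2 * 7 = 14

14


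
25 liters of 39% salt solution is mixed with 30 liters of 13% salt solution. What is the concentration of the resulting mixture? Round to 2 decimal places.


Solute in mixture 1 = 39% of 25 L = 25*39/100 = 39/4 L
Solute in mixture 2 = 13% of 30 L = 30*13/100 = 39/10 L
Total solute = 39/4 + 39/10 = 273/20 L
Total volume = 25 + 30 = 55 L
Final concentration = 273/20/55 * 100 = 24.82%

24.82


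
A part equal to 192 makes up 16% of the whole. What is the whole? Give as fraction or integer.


Given: 192 is 16% of the whole
Set up: 192 = 16/100 * whole
whole = 192 * 100 / 16
whole = 19200 / 16
whole = 1200

1200


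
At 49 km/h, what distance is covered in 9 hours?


Using distance = speed * time
Speed = 49 km/h
Time = 9 hours
Distance = 49 * 9
= 441 km

441


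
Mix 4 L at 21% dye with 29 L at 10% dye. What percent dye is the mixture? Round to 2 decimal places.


Solute in mixture 1 = 21% of 4 L = 4*21/100 = 21/25 L
Solute in mixture 2 = 10% of 29 L = 29*10/100 = 29/10 L
Total solute = 21/25 + 29/10 = 187/50 L
Total volume = 4 + 29 = 33 L
Final concentration = 187/50/33 * 100 = 11.33%

11.33


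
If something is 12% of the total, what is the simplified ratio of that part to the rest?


Part = 12%, Remainder = 88%
Ratio = 12:88
GCD(12, 88) = 4
Simplify: 3:22 = 3:22

3:22


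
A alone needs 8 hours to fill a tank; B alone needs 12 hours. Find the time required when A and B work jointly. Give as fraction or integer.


Rate of A = 1/8 job per hour
Rate of B = 1/12 job per hour
Combined rate = 1/8 + 1/12
Find common denominator: (12 + 8)/(8*12) = 20/96
Combined rate = 5/24 job per hour
Time together = 1 / (5/24) = 24/5 hours

24/5


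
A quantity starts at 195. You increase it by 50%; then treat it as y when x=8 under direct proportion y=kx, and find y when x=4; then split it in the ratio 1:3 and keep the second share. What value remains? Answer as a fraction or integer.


Start with 195.
Step 1: Increase by 50%: 195 * 150/100 = 585/2
Step 2: Direct prop: k = (585/2)/8; new y = k*4 = 585/2*4/8 = 585/4
Step 3: Split 1:3, second share = 585/4 * 3/4 = 1755/16
Final result = 1755/16

1755/16


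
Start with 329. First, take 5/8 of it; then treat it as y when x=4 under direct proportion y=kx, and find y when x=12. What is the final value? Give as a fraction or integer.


Start with 329.
Step 1: Take 5/8: 329 * 5/8 = 1645/8
Step 2: Direct prop: k = (1645/8)/4; new y = k*12 = 1645/8*12/4 = 4935/8
Final result = 4935/8

4935/8


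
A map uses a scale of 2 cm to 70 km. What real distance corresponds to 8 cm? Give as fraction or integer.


Map scale: 2 cm = 70 km
Measured distance on map = 8 cm
Set up proportion: 8 * 70 / 2
= 560 / 2
= 280 km

280


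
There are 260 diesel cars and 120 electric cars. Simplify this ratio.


Find GCD(260, 120)
GCD = 20
Divide both by 20: 260/20 = 13, 120/20 = 6
Simplified ratio = 13:6

13:6


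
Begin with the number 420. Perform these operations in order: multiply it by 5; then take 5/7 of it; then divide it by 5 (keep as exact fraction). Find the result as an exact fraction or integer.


Start with 420.
Step 1: Multiply by 5: 420 * 5 = 2100
Step 2: Take 5/7: 2100 * 5/7 = 1500
Step 3: Divide by 5: 1500 / 5 = 300
Final result = 300

300


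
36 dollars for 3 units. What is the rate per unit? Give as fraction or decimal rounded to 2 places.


Total dollars = 36
Number of units = 3
Unit rate = 36 / 3
= 12 dollars per unit

12


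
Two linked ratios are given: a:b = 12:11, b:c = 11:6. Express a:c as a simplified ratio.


Given a:b = 12:11 and b:c = 11:6
Make b consistent. Multiply first ratio by 11: a:b = 132:121
Multiply second ratio by 11: b:c = 121:66
Now b = 121 in both, so a:b:c = 132:121:66
Therefore a:c = 132:66
Simplify by GCD: a:c = 2:1

2:1


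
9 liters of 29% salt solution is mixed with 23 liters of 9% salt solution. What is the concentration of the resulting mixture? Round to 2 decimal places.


Solute in mixture 1 = 29% of 9 L = 9*29/100 = 261/100 L
Solute in mixture 2 = 9% of 23 L = 23*9/100 = 207/100 L
Total solute = 261/100 + 207/100 = 117/25 L
Total volume = 9 + 23 = 32 L
Final concentration = 117/25/32 * 100 = 14.63%

14.63


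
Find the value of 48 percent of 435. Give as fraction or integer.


Compute 48% of 435
Convert percentage: 48% = 48/100
Multiply: 435 * 48/100
= 20880/100
= 1044/5

1044/5


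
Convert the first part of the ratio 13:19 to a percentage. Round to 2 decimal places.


Total parts = 13 + 19 = 32
First part fraction = 13/32
Percentage = (13/32) * 100
= 0.40625 * 100
= 40.63%

40.63


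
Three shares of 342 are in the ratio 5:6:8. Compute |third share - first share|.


Total parts = 5 + 6 + 8 = 19
Value per part = 342 / 19 = 18
Shares: 5*18=90, 6*18=108, 8*18=144
Third share = 144, first share = 90
Difference = |144 - 90| = 54

54


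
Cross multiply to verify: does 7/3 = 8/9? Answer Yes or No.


Cross multiply to check 7/3 = 8/9
Left cross product: 7 * 9 = 63
Right cross product: 3 * 8 = 24
63 != 24
Not equal, so proportions differ => No

No


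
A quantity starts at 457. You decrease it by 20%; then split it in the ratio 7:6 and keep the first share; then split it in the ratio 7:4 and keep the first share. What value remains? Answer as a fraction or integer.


Start with 457.
Step 1: Decrease by 20%: 457 * 80/100 = 1828/5
Step 2: Split 7:6, first share = 1828/5 * 7/13 = 12796/65
Step 3: Split 7:4, first share = 12796/65 * 7/11 = 89572/715
Final result = 89572/715

89572/715


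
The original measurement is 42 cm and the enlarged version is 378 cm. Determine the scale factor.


Original length = 42 cm
Scaled length = 378 cm
Scale factor = 378 / 42
= 9

9


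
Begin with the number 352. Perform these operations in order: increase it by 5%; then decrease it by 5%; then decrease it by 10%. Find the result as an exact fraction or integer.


Start with 352.
Step 1: Increase by 5%: 352 * 105/100 = 1848/5
Step 2: Decrease by 5%: 1848/5 * 95/100 = 8778/25
Step 3: Decrease by 10%: 8778/25 * 90/100 = 39501/125
Final result = 39501/125

39501/125


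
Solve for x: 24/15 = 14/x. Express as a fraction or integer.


Setting up: 24/15 = 14/x
Cross multiply: 24 * x = 15 * 14
24x = 210
x = 210/24
x = 35/4

35/4


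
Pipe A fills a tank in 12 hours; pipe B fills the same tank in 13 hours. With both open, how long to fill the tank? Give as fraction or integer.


Rate of A = 1/12 job per hour
Rate of B = 1/13 job per hour
Combined rate = 1/12 + 1/13
Find common denominator: (13 + 12)/(12*13) = 25/156
Combined rate = 25/156 job per hour
Time together = 1 / (25/156) = 156/25 hours

156/25


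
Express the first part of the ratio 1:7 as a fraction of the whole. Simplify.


Total parts = 1 + 7 = 8
First part fraction = 1/8
Simplify: 1/8 = 1/8

1/8


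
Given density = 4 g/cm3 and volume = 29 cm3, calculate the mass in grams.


Using mass = density * volume
Density = 4 g/cm3
Volume = 29 cm3
Mass = 4 * 29
= 116 g

116


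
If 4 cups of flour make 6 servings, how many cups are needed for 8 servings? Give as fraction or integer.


Original: 4 cups for 6 servings
Target servings = 8
Scaling factor = 8/6
New amount = 4 * 8/6
= 32/6
= 16/3 cups

16/3


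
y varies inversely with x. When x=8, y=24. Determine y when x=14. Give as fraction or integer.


Inverse proportion: y = k/x
Find k: k = 8 * 24 = 192
Compute y at x=14: y = 192/14
y = 96/7

96/7


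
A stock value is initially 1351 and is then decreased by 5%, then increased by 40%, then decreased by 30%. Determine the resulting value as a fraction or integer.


Start: 1351
Step 1: decrease by 5% => multiply by 95/100
  1351 * 95/100 = 25669/20
Step 2: increase by 40% => multiply by 140/100
  25669/20 * 140/100 = 179683/100
Step 3: decrease by 30% => multiply by 70/100
  179683/100 * 70/100 = 1257781/1000
Final value = 1257781/1000

1257781/1000


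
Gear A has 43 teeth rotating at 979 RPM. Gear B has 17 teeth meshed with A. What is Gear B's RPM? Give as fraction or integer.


Gear ratio: teeth_A * RPM_A = teeth_B * RPM_B
43 * 979 = 17 * RPM_B
42097 = 17 * RPM_B
RPM_B = 42097 / 17
RPM_B = 42097/17

42097/17


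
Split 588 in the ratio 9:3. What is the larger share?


Total parts = 9 + 3 = 12
Value per part = 588 / 12 = 49
First share = 9 * 49 = 441
Second share = 3 * 49 = 147
Larger share = 441

441


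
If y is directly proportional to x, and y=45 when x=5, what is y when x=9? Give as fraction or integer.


Direct proportion: y = kx
Find k: k = 45/5 = 9
Compute y at x=9: y = 9 * 9
y = 81

81


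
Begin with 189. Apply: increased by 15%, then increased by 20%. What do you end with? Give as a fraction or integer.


Start: 189
Step 1: increase by 15% => multiply by 115/100
  189 * 115/100 = 4347/20
Step 2: increase by 20% => multiply by 120/100
  4347/20 * 120/100 = 13041/50
Final value = 13041/50

13041/50


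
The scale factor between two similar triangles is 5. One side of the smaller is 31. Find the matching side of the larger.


Similar triangles have proportional sides
Scale factor = 5
Smaller side = 31
Corresponding larger side = 31 * 5
= 155

155


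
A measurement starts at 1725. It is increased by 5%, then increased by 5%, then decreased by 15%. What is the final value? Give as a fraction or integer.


Start: 1725
Step 1: increase by 5% => multiply by 105/100
  1725 * 105/100 = 7245/4
Step 2: increase by 5% => multiply by 105/100
  7245/4 * 105/100 = 30429/16
Step 3: decrease by 15% => multiply by 85/100
  30429/16 * 85/100 = 517293/320
Final value = 517293/320

517293/320


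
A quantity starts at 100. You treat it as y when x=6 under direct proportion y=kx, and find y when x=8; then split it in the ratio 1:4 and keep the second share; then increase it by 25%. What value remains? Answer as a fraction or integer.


Start with 100.
Step 1: Direct prop: k = (100)/6; new y = k*8 = 100*8/6 = 400/3
Step 2: Split 1:4, second share = 400/3 * 4/5 = 320/3
Step 3: Increase by 25%: 320/3 * 125/100 = 400/3
Final result = 400/3

400/3


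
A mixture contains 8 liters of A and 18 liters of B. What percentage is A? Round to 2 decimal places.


Volume of A = 8 L
Volume of B = 18 L
Total volume = 8 + 18 = 26 L
Percentage of A = (8/26) * 100
= 30.77%

30.77


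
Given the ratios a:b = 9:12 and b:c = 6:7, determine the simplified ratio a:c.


Given a:b = 9:12 and b:c = 6:7
Make b consistent. Multiply first ratio by 6: a:b = 54:72
Multiply second ratio by 12: b:c = 72:84
Now b = 72 in both, so a:b:c = 54:72:84
Therefore a:c = 54:84
Simplify by GCD: a:c = 9:14

9:14


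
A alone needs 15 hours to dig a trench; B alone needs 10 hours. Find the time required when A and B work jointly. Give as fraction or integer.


Rate of A = 1/15 job per hour
Rate of B = 1/10 job per hour
Combined rate = 1/15 + 1/10
Find common denominator: (10 + 15)/(15*10) = 25/150
Combined rate = 1/6 job per hour
Time together = 1 / (1/6) = 6 hours

6


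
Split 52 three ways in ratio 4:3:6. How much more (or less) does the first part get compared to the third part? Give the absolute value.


Total parts = 4 + 3 + 6 = 13
Value per part = 52 / 13 = 4
Shares: 4*4=16, 3*4=12, 6*4=24
First share = 16, third share = 24
Difference = |16 - 24| = 8

8


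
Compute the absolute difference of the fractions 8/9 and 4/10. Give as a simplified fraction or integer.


Simplify: 8/9 = 8/9 and 4/10 = 2/5
Find common denominator: LCD = 45
Convert: 40/45 and 18/45
Difference = |40 - 18|/45 = 22/45
Simplified = 22/45

22/45


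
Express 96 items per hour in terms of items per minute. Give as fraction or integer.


Converting from per hour to per minute
Rate = 96 items per hour
Divide by 60: 96/60
= 8/5 items per minute

8/5


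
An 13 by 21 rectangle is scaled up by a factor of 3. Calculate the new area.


Original dimensions: 13 x 21
Enlargement factor = 3
New width = 13 * 3 = 39
New height = 21 * 3 = 63
New area = 39 * 63 = 2457

2457


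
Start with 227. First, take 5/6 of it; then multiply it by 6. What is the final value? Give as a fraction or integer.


Start with 227.
Step 1: Take 5/6: 227 * 5/6 = 1135/6
Step 2: Multiply by 6: 1135/6 * 6 = 1135
Final result = 1135

1135


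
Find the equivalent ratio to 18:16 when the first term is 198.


Original ratio: 18:16
First term target: 198
Scale factor = 198 / 18 = 11
Multiply second term: 16 * 11 = 176
Equivalent ratio = 198:176

198:176


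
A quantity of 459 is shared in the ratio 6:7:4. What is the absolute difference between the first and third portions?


Total parts = 6 + 7 + 4 = 17
Value per part = 459 / 17 = 27
Shares: 6*27=162, 7*27=189, 4*27=108
First share = 162, third share = 108
Difference = |162 - 108| = 54

54


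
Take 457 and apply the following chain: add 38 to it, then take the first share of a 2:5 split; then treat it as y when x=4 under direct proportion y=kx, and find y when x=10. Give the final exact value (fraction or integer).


Start with 457.
Step 1: Add 38: 457+38=495; split 2:5 first = 495*2/7 = 990/7
Step 2: Direct prop: k = (990/7)/4; new y = k*10 = 990/7*10/4 = 2475/7
Final result = 2475/7

2475/7


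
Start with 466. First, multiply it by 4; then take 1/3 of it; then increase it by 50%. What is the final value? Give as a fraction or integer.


Start with 466.
Step 1: Multiply by 4: 466 * 4 = 1864
Step 2: Take 1/3: 1864 * 1/3 = 1864/3
Step 3: Increase by 50%: 1864/3 * 150/100 = 932
Final result = 932

932


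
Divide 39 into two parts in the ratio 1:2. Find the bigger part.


Total parts = 1 + 2 = 3
Value per part = 39 / 3 = 13
First share = 1 * 13 = 13
Second share = 2 * 13 = 26
Larger share = 26

26


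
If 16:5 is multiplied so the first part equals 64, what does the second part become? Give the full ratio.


Original ratio: 16:5
First term target: 64
Scale factor = 64 / 16 = 4
Multiply second term: 5 * 4 = 20
Equivalent ratio = 64:20

64:20


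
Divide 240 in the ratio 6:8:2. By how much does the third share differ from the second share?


Total parts = 6 + 8 + 2 = 16
Value per part = 240 / 16 = 15
Shares: 6*15=90, 8*15=120, 2*15=30
Third share = 30, second share = 120
Difference = |30 - 120| = 90

90


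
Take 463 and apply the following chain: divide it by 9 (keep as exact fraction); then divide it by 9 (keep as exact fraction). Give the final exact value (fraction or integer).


Start with 463.
Step 1: Divide by 9: 463 / 9 = 463/9
Step 2: Divide by 9: 463/9 / 9 = 463/81
Final result = 463/81

463/81


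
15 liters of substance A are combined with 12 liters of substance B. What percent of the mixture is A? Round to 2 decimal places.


Volume of A = 15 L
Volume of B = 12 L
Total volume = 15 + 12 = 27 L
Percentage of A = (15/27) * 100
= 55.56%

55.56


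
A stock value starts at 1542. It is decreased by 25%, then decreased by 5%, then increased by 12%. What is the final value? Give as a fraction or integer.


Start: 1542
Step 1: decrease by 25% => multiply by 75/100
  1542 * 75/100 = 2313/2
Step 2: decrease by 5% => multiply by 95/100
  2313/2 * 95/100 = 43947/40
Step 3: increase by 12% => multiply by 112/100
  43947/40 * 112/100 = 307629/250
Final value = 307629/250

307629/250


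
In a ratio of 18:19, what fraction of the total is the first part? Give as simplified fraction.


Total parts = 18 + 19 = 37
First part fraction = 18/37
Simplify: 18/37 = 18/37

18/37


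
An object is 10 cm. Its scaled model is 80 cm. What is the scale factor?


Original length = 10 cm
Scaled length = 80 cm
Scale factor = 80 / 10
= 8

8


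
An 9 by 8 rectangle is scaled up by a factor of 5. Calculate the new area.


Original dimensions: 9 x 8
Enlargement factor = 5
New width = 9 * 5 = 45
New height = 8 * 5 = 40
New area = 45 * 40 = 1800

1800


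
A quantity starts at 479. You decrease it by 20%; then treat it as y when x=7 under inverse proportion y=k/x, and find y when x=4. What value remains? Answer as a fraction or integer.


Start with 479.
Step 1: Decrease by 20%: 479 * 80/100 = 1916/5
Step 2: Inverse prop: k = (1916/5)*7; new y = k/4 = 1916/5*7/4 = 3353/5
Final result = 3353/5

3353/5


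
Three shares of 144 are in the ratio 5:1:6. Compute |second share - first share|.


Total parts = 5 + 1 + 6 = 12
Value per part = 144 / 12 = 12
Shares: 5*12=60, 1*12=12, 6*12=72
Second share = 12, first share = 60
Difference = |12 - 60| = 48

48


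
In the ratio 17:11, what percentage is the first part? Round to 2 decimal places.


Total parts = 17 + 11 = 28
First part fraction = 17/28
Percentage = (17/28) * 100
= 0.607143 * 100
= 60.71%

60.71


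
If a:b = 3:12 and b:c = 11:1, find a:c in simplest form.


Given a:b = 3:12 and b:c = 11:1
Make b consistent. Multiply first ratio by 11: a:b = 33:132
Multiply second ratio by 12: b:c = 132:12
Now b = 132 in both, so a:b:c = 33:132:12
Therefore a:c = 33:12
Simplify by GCD: a:c = 11:4

11:4


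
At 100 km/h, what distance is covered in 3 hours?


Using distance = speed * time
Speed = 100 km/h
Time = 3 hours
Distance = 100 * 3
= 300 km

300


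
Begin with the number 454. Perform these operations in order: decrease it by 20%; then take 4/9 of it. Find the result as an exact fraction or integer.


Start with 454.
Step 1: Decrease by 20%: 454 * 80/100 = 1816/5
Step 2: Take 4/9: 1816/5 * 4/9 = 7264/45
Final result = 7264/45

7264/45


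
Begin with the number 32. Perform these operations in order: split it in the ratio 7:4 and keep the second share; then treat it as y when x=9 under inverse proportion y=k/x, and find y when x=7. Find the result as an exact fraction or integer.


Start with 32.
Step 1: Split 7:4, second share = 32 * 4/11 = 128/11
Step 2: Inverse prop: k = (128/11)*9; new y = k/7 = 128/11*9/7 = 1152/77
Final result = 1152/77

1152/77


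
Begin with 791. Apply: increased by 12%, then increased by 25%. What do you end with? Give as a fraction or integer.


Start: 791
Step 1: increase by 12% => multiply by 112/100
  791 * 112/100 = 22148/25
Step 2: increase by 25% => multiply by 125/100
  22148/25 * 125/100 = 5537/5
Final value = 5537/5

5537/5


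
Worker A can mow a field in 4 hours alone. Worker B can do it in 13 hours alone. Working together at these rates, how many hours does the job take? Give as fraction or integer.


Rate of A = 1/4 job per hour
Rate of B = 1/13 job per hour
Combined rate = 1/4 + 1/13
Find common denominator: (13 + 4)/(4*13) = 17/52
Combined rate = 17/52 job per hour
Time together = 1 / (17/52) = 52/17 hours

52/17


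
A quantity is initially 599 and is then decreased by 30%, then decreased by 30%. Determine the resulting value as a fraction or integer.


Start: 599
Step 1: decrease by 30% => multiply by 70/100
  599 * 70/100 = 4193/10
Step 2: decrease by 30% => multiply by 70/100
  4193/10 * 70/100 = 29351/100
Final value = 29351/100

29351/100


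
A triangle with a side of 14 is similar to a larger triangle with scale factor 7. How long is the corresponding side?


Similar triangles have proportional sides
Scale factor = 7
Smaller side = 14
Corresponding larger side = 14 * 7
= 98

98


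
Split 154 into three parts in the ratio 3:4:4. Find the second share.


Ratio = 3:4:4
Total parts = 3 + 4 + 4 = 11
Value per part = 154 / 11 = 14
First share = 3 * 14 = 42
Middle share = 4 * 14 = 56
Third share = 4 * 14 = 56

56


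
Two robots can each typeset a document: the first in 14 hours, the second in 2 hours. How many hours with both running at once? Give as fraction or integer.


Rate of A = 1/14 job per hour
Rate of B = 1/2 job per hour
Combined rate = 1/14 + 1/2
Find common denominator: (2 + 14)/(14*2) = 16/28
Combined rate = 4/7 job per hour
Time together = 1 / (4/7) = 7/4 hours

7/4


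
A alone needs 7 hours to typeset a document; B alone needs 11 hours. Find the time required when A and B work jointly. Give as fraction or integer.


Rate of A = 1/7 job per hour
Rate of B = 1/11 job per hour
Combined rate = 1/7 + 1/11
Find common denominator: (11 + 7)/(7*11) = 18/77
Combined rate = 18/77 job per hour
Time together = 1 / (18/77) = 77/18 hours

77/18


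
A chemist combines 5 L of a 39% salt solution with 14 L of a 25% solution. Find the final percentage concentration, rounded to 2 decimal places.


Solute in mixture 1 = 39% of 5 L = 5*39/100 = 39/20 L
Solute in mixture 2 = 25% of 14 L = 14*25/100 = 7/2 L
Total solute = 39/20 + 7/2 = 109/20 L
Total volume = 5 + 14 = 19 L
Final concentration = 109/20/19 * 100 = 28.68%

28.68


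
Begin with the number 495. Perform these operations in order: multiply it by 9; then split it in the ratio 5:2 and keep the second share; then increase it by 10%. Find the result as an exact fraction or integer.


Start with 495.
Step 1: Multiply by 9: 495 * 9 = 4455
Step 2: Split 5:2, second share = 4455 * 2/7 = 8910/7
Step 3: Increase by 10%: 8910/7 * 110/100 = 9801/7
Final result = 9801/7

9801/7


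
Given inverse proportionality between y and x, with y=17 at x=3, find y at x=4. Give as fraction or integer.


Inverse proportion: y = k/x
Find k: k = 3 * 17 = 51
Compute y at x=4: y = 51/4
y = 51/4

51/4


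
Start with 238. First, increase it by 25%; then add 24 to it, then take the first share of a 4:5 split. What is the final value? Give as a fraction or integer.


Start with 238.
Step 1: Increase by 25%: 238 * 125/100 = 595/2
Step 2: Add 24: 595/2+24=643/2; split 4:5 first = 643/2*4/9 = 1286/9
Final result = 1286/9

1286/9


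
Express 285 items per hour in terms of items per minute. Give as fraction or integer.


Converting from per hour to per minute
Rate = 285 items per hour
Divide by 60: 285/60
= 19/4 items per minute

19/4


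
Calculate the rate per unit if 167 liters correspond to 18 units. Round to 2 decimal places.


Total liters = 167
Number of units = 18
Unit rate = 167 / 18
= 9.28 liters per unit

9.28


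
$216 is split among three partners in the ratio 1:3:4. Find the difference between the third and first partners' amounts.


Total parts = 1 + 3 + 4 = 8
Value per part = 216 / 8 = 27
Shares: 1*27=27, 3*27=81, 4*27=108
Third share = 108, first share = 27
Difference = |108 - 27| = 81

81


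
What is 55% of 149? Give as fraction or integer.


Compute 55% of 149
Convert percentage: 55% = 55/100
Multiply: 149 * 55/100
= 8195/100
= 1639/20

1639/20


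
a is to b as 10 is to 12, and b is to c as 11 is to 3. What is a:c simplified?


Given a:b = 10:12 and b:c = 11:3
Make b consistent. Multiply first ratio by 11: a:b = 110:132
Multiply second ratio by 12: b:c = 132:36
Now b = 132 in both, so a:b:c = 110:132:36
Therefore a:c = 110:36
Simplify by GCD: a:c = 55:18

55:18


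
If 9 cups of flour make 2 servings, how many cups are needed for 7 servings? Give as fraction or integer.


Original: 9 cups for 2 servings
Target servings = 7
Scaling factor = 7/2
New amount = 9 * 7/2
= 63/2
= 63/2 cups

63/2


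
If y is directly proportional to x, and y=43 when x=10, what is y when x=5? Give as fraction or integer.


Direct proportion: y = kx
Find k: k = 43/10 = 43/10
Compute y at x=5: y = 43/10 * 5
y = 43/2

43/2


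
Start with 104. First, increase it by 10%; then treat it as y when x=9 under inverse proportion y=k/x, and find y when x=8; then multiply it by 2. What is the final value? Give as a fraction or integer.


Start with 104.
Step 1: Increase by 10%: 104 * 110/100 = 572/5
Step 2: Inverse prop: k = (572/5)*9; new y = k/8 = 572/5*9/8 = 1287/10
Step 3: Multiply by 2: 1287/10 * 2 = 1287/5
Final result = 1287/5

1287/5


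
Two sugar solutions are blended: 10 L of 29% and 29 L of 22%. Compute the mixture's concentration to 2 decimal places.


Solute in mixture 1 = 29% of 10 L = 10*29/100 = 29/10 L
Solute in mixture 2 = 22% of 29 L = 29*22/100 = 319/50 L
Total solute = 29/10 + 319/50 = 232/25 L
Total volume = 10 + 29 = 39 L
Final concentration = 232/25/39 * 100 = 23.79%

23.79


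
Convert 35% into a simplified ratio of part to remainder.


Part = 35%, Remainder = 65%
Ratio = 35:65
GCD(35, 65) = 5
Simplify: 7:13 = 7:13

7:13


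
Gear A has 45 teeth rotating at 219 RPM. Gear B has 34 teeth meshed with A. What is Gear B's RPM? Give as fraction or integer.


Gear ratio: teeth_A * RPM_A = teeth_B * RPM_B
45 * 219 = 34 * RPM_B
9855 = 34 * RPM_B
RPM_B = 9855 / 34
RPM_B = 9855/34

9855/34


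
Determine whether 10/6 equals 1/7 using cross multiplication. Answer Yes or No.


Cross multiply to check 10/6 = 1/7
Left cross product: 10 * 7 = 70
Right cross product: 6 * 1 = 6
70 != 6
Not equal, so proportions differ => No

No


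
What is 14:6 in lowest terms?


Find GCD(14, 6)
GCD = 2
Divide both by 2: 14/2 = 7, 6/2 = 3
Simplified ratio = 7:3

7:3


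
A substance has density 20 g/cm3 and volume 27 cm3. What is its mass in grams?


Using mass = density * volume
Density = 20 g/cm3
Volume = 27 cm3
Mass = 20 * 27
= 540 g

540


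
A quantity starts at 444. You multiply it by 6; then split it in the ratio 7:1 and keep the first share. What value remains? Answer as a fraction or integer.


Start with 444.
Step 1: Multiply by 6: 444 * 6 = 2664
Step 2: Split 7:1, first share = 2664 * 7/8 = 2331
Final result = 2331

2331


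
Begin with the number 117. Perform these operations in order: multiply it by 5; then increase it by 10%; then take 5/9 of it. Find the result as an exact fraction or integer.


Start with 117.
Step 1: Multiply by 5: 117 * 5 = 585
Step 2: Increase by 10%: 585 * 110/100 = 1287/2
Step 3: Take 5/9: 1287/2 * 5/9 = 715/2
Final result = 715/2

715/2


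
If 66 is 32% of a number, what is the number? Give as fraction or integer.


Given: 66 is 32% of the whole
Set up: 66 = 32/100 * whole
whole = 66 * 100 / 32
whole = 6600 / 32
whole = 825/4

825/4


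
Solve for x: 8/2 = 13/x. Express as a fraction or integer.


Setting up: 8/2 = 13/x
Cross multiply: 8 * x = 2 * 13
8x = 26
x = 26/8
x = 13/4

13/4


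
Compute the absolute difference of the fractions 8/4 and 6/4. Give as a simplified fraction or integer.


Simplify: 8/4 = 2 and 6/4 = 3/2
Find common denominator: LCD = 2
Convert: 4/2 and 3/2
Difference = |4 - 3|/2 = 1/2
Simplified = 1/2

1/2


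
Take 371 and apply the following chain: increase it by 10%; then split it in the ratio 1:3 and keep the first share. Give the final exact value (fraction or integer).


Start with 371.
Step 1: Increase by 10%: 371 * 110/100 = 4081/10
Step 2: Split 1:3, first share = 4081/10 * 1/4 = 4081/40
Final result = 4081/40

4081/40


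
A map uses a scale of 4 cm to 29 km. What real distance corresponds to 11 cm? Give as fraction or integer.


Map scale: 4 cm = 29 km
Measured distance on map = 11 cm
Set up proportion: 11 * 29 / 4
= 319 / 4
= 319/4 km

319/4


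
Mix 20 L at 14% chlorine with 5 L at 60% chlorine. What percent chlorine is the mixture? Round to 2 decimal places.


Solute in mixture 1 = 14% of 20 L = 20*14/100 = 14/5 L
Solute in mixture 2 = 60% of 5 L = 5*60/100 = 3 L
Total solute = 14/5 + 3 = 29/5 L
Total volume = 20 + 5 = 25 L
Final concentration = 29/5/25 * 100 = 23.20%

23.20


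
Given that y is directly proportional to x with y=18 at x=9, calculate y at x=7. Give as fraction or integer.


Direct proportion: y = kx
Find k: k = 18/9 = 2
Compute y at x=7: y = 2 * 7
y = 14

14


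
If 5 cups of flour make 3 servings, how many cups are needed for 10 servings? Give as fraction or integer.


Original: 5 cups for 3 servings
Target servings = 10
Scaling factor = 10/3
New amount = 5 * 10/3
= 50/3
= 50/3 cups

50/3


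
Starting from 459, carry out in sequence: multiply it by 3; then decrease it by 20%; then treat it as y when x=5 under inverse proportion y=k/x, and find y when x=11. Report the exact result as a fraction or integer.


Start with 459.
Step 1: Multiply by 3: 459 * 3 = 1377
Step 2: Decrease by 20%: 1377 * 80/100 = 5508/5
Step 3: Inverse prop: k = (5508/5)*5; new y = k/11 = 5508/5*5/11 = 5508/11
Final result = 5508/11

5508/11


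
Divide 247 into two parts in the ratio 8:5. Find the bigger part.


Total parts = 8 + 5 = 13
Value per part = 247 / 13 = 19
First share = 8 * 19 = 152
Second share = 5 * 19 = 95
Larger share = 152

152


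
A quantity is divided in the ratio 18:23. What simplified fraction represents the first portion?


Total parts = 18 + 23 = 41
First part fraction = 18/41
Simplify: 18/41 = 18/41

18/41


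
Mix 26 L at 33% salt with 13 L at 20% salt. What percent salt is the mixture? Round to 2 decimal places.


Solute in mixture 1 = 33% of 26 L = 26*33/100 = 429/50 L
Solute in mixture 2 = 20% of 13 L = 13*20/100 = 13/5 L
Total solute = 429/50 + 13/5 = 559/50 L
Total volume = 26 + 13 = 39 L
Final concentration = 559/50/39 * 100 = 28.67%

28.67


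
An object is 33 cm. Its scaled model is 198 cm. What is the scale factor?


Original length = 33 cm
Scaled length = 198 cm
Scale factor = 198 / 33
= 6

6


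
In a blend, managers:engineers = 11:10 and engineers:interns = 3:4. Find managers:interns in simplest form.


Given a:b = 11:10 and b:c = 3:4
Make b consistent. Multiply first ratio by 3: a:b = 33:30
Multiply second ratio by 10: b:c = 30:40
Now b = 30 in both, so a:b:c = 33:30:40
Therefore a:c = 33:40
Simplify by GCD: a:c = 33:40

33:40


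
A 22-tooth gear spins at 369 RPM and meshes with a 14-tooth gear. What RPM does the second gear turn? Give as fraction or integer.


Gear ratio: teeth_A * RPM_A = teeth_B * RPM_B
22 * 369 = 14 * RPM_B
8118 = 14 * RPM_B
RPM_B = 8118 / 14
RPM_B = 4059/7

4059/7


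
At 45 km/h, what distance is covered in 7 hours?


Using distance = speed * time
Speed = 45 km/h
Time = 7 hours
Distance = 45 * 7
= 315 km

315


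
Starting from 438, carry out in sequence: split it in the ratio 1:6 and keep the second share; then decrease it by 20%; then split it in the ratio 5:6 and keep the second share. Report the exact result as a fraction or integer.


Start with 438.
Step 1: Split 1:6, second share = 438 * 6/7 = 2628/7
Step 2: Decrease by 20%: 2628/7 * 80/100 = 10512/35
Step 3: Split 5:6, second share = 10512/35 * 6/11 = 63072/385
Final result = 63072/385

63072/385


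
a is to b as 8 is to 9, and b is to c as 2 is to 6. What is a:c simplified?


Given a:b = 8:9 and b:c = 2:6
Make b consistent. Multiply first ratio by 2: a:b = 16:18
Multiply second ratio by 9: b:c = 18:54
Now b = 18 in both, so a:b:c = 16:18:54
Therefore a:c = 16:54
Simplify by GCD: a:c = 8:27

8:27


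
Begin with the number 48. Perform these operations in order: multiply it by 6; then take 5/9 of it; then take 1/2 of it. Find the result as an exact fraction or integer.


Start with 48.
Step 1: Multiply by 6: 48 * 6 = 288
Step 2: Take 5/9: 288 * 5/9 = 160
Step 3: Take 1/2: 160 * 1/2 = 80
Final result = 80

80


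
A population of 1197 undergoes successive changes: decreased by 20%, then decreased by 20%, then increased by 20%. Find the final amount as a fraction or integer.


Start: 1197
Step 1: decrease by 20% => multiply by 80/100
  1197 * 80/100 = 4788/5
Step 2: decrease by 20% => multiply by 80/100
  4788/5 * 80/100 = 19152/25
Step 3: increase by 20% => multiply by 120/100
  19152/25 * 120/100 = 114912/125
Final value = 114912/125

114912/125


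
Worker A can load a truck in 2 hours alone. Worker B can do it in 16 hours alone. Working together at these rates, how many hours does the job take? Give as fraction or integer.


Rate of A = 1/2 job per hour
Rate of B = 1/16 job per hour
Combined rate = 1/2 + 1/16
Find common denominator: (16 + 2)/(2*16) = 18/32
Combined rate = 9/16 job per hour
Time together = 1 / (9/16) = 16/9 hours

16/9


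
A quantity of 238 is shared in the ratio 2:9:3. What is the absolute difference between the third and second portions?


Total parts = 2 + 9 + 3 = 14
Value per part = 238 / 14 = 17
Shares: 2*17=34, 9*17=153, 3*17=51
Third share = 51, second share = 153
Difference = |51 - 153| = 102

102


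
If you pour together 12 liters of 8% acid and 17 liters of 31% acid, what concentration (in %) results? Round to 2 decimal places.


Solute in mixture 1 = 8% of 12 L = 12*8/100 = 24/25 L
Solute in mixture 2 = 31% of 17 L = 17*31/100 = 527/100 L
Total solute = 24/25 + 527/100 = 623/100 L
Total volume = 12 + 17 = 29 L
Final concentration = 623/100/29 * 100 = 21.48%

21.48


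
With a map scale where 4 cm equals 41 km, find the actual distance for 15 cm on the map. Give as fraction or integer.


Map scale: 4 cm = 41 km
Measured distance on map = 15 cm
Set up proportion: 15 * 41 / 4
= 615 / 4
= 615/4 km

615/4


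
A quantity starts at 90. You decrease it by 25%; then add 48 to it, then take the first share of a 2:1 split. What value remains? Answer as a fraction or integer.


Start with 90.
Step 1: Decrease by 25%: 90 * 75/100 = 135/2
Step 2: Add 48: 135/2+48=231/2; split 2:1 first = 231/2*2/3 = 77
Final result = 77

77


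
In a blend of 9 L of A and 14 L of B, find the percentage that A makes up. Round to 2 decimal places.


Volume of A = 9 L
Volume of B = 14 L
Total volume = 9 + 14 = 23 L
Percentage of A = (9/23) * 100
= 39.13%

39.13


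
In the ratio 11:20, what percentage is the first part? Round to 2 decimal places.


Total parts = 11 + 20 = 31
First part fraction = 11/31
Percentage = (11/31) * 100
= 0.354839 * 100
= 35.48%

35.48


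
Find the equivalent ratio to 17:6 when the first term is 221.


Original ratio: 17:6
First term target: 221
Scale factor = 221 / 17 = 13
Multiply second term: 6 * 13 = 78
Equivalent ratio = 221:78

221:78


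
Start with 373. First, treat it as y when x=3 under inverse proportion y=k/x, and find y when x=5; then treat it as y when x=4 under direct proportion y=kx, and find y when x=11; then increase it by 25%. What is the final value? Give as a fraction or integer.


Start with 373.
Step 1: Inverse prop: k = (373)*3; new y = k/5 = 373*3/5 = 1119/5
Step 2: Direct prop: k = (1119/5)/4; new y = k*11 = 1119/5*11/4 = 12309/20
Step 3: Increase by 25%: 12309/20 * 125/100 = 12309/16
Final result = 12309/16

12309/16


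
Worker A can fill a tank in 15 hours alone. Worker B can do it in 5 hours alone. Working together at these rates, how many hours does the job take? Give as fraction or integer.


Rate of A = 1/15 job per hour
Rate of B = 1/5 job per hour
Combined rate = 1/15 + 1/5
Find common denominator: (5 + 15)/(15*5) = 20/75
Combined rate = 4/15 job per hour
Time together = 1 / (4/15) = 15/4 hours

15/4


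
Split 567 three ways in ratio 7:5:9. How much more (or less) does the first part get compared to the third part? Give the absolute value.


Total parts = 7 + 5 + 9 = 21
Value per part = 567 / 21 = 27
Shares: 7*27=189, 5*27=135, 9*27=243
First share = 189, third share = 243
Difference = |189 - 243| = 54

54


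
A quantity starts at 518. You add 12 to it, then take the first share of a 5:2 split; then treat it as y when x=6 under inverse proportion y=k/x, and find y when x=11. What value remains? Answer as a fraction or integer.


Start with 518.
Step 1: Add 12: 518+12=530; split 5:2 first = 530*5/7 = 2650/7
Step 2: Inverse prop: k = (2650/7)*6; new y = k/11 = 2650/7*6/11 = 15900/77
Final result = 15900/77

15900/77
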